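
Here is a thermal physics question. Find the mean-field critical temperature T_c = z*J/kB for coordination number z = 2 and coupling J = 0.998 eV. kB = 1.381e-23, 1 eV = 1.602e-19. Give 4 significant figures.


Step 1: z*J = 2*0.998 = 1.996 eV
Step 2: Convert to Joules: 1.996*1.602e-19 = 3.198e-19 J
Step 3: T_c = 3.198e-19 / 1.381e-23 = 2.315e+04 K

2.315e+04


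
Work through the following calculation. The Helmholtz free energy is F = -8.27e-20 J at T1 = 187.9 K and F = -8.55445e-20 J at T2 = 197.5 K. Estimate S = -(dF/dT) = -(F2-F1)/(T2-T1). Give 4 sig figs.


Step 1: dF = F2 - F1 = -8.55445e-20 - (-8.27e-20) = -2.8445e-21 J
Step 2: dT = T2 - T1 = 197.5 - 187.9 = 9.6 K
Step 3: S = -dF/dT = -(-2.8445e-21)/9.6 = 2.963e-22 J/K

2.963e-22


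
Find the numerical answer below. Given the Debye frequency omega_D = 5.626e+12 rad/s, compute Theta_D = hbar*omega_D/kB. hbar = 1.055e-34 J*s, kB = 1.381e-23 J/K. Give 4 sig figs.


Step 1: hbar*omega_D = 1.055e-34 * 5.626e+12 = 5.935e-22 J
Step 2: Theta_D = 5.935e-22 / 1.381e-23
Step 3: Theta_D = 42.98 K

42.98


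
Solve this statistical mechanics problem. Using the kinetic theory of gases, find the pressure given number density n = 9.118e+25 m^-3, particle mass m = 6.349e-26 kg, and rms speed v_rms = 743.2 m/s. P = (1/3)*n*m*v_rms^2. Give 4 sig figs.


Step 1: v_rms^2 = 743.2^2 = 5.523e+05
Step 2: n*m = 9.118e+25*6.349e-26 = 5.789
Step 3: P = (1/3)*5.789*5.523e+05 = 1.066e+06 Pa

1.066e+06


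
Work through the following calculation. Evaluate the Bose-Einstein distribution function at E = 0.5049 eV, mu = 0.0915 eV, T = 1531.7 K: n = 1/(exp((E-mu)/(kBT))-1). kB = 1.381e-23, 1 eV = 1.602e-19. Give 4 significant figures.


Step 1: (E - mu) = 0.4134 eV
Step 2: x = (E-mu)*eV/(kB*T) = 0.4134*1.602e-19/(1.381e-23*1531.7) = 3.131
Step 3: exp(x) = 22.89
Step 4: n = 1/(exp(x)-1) = 0.04567

0.04567


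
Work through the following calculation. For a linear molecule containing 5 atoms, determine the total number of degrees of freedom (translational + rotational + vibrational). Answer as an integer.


Step 1: Translational DOF = 3
Step 2: Rotational DOF (linear) = 2
Step 3: Vibrational DOF = 3*5 - 5 = 10
Step 4: Total = 3 + 2 + 10 = 15

15


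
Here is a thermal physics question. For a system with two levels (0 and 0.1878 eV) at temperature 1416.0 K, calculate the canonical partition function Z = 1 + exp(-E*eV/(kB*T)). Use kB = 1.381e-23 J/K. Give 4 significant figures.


Step 1: Compute beta*E = E*eV/(kB*T) = 0.1878*1.602e-19/(1.381e-23*1416.0) = 1.539
Step 2: exp(-beta*E) = exp(-1.539) = 0.2147
Step 3: Z = 1 + 0.2147 = 1.215

1.215


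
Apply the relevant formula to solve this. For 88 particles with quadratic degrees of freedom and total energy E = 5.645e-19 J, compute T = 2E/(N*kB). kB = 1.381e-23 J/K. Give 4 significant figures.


Step 1: Numerator = 2*E = 2*5.645e-19 = 1.129e-18 J
Step 2: Denominator = N*kB = 88*1.381e-23 = 1.215e-21
Step 3: T = 1.129e-18 / 1.215e-21 = 929 K

929


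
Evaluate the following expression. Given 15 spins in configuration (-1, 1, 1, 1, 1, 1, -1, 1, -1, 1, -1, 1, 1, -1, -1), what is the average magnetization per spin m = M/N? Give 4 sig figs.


Step 1: Count up spins (+1): 9, down spins (-1): 6
Step 2: Total magnetization M = 9 - 6 = 3
Step 3: m = M/N = 3/15 = 0.2

0.2


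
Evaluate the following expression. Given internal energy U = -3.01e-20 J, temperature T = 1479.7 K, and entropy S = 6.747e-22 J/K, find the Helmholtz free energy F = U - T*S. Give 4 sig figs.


Step 1: T*S = 1479.7 * 6.747e-22 = 9.984e-19 J
Step 2: F = U - T*S = -3.01e-20 - 9.984e-19
Step 3: F = -1.028e-18 J

-1.028e-18


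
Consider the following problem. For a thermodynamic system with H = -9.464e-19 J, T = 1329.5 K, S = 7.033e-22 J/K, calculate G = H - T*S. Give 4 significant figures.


Step 1: T*S = 1329.5 * 7.033e-22 = 9.35e-19 J
Step 2: G = H - T*S = -9.464e-19 - 9.35e-19
Step 3: G = -1.881e-18 J

-1.881e-18


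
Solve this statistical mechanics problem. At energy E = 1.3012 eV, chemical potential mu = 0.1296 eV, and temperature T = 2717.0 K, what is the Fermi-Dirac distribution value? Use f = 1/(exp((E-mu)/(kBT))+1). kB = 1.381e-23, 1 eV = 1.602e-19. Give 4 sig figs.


Step 1: (E - mu) = 1.3012 - 0.1296 = 1.172 eV
Step 2: Convert: (E-mu)*eV = 1.877e-19 J
Step 3: x = (E-mu)*eV/(kB*T) = 5.002
Step 4: f = 1/(exp(5.002)+1) = 0.006678

0.006678


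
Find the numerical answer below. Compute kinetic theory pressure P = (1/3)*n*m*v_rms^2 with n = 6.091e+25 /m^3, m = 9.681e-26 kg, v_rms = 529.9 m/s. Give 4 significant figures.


Step 1: v_rms^2 = 529.9^2 = 2.808e+05
Step 2: n*m = 6.091e+25*9.681e-26 = 5.897
Step 3: P = (1/3)*5.897*2.808e+05 = 5.519e+05 Pa

5.519e+05


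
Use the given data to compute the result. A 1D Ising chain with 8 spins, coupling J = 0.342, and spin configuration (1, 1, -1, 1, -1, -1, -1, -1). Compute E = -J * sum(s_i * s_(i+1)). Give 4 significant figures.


Step 1: Nearest-neighbor products: 1, -1, -1, -1, 1, 1, 1
Step 2: Sum of products = 1
Step 3: E = -0.342 * 1 = -0.342

-0.342


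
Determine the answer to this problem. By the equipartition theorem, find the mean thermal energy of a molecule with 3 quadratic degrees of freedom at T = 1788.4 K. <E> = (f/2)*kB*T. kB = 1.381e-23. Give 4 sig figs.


Step 1: f/2 = 3/2 = 1.5
Step 2: kB*T = 1.381e-23 * 1788.4 = 2.47e-20
Step 3: <E> = 1.5 * 2.47e-20 = 3.705e-20 J

3.705e-20


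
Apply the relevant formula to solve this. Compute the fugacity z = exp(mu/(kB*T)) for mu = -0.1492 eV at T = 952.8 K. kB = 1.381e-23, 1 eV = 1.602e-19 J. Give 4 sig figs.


Step 1: Convert mu to Joules: -0.1492*1.602e-19 = -2.39e-20 J
Step 2: kB*T = 1.381e-23*952.8 = 1.316e-20 J
Step 3: mu/(kB*T) = -1.817
Step 4: z = exp(-1.817) = 0.1626

0.1626


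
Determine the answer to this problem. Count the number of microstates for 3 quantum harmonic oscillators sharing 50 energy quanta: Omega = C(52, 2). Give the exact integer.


Step 1: Use binomial coefficient C(52, 2)
Step 2: Numerator = 52! / 50!
Step 3: Denominator = 2!
Step 4: Omega = 1326

1326


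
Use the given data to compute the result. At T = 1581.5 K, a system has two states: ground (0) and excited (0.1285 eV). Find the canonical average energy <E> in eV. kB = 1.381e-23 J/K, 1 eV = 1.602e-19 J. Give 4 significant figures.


Step 1: beta*E = 0.1285*1.602e-19/(1.381e-23*1581.5) = 0.9425
Step 2: exp(-beta*E) = 0.3896
Step 3: <E> = 0.1285*0.3896/(1+0.3896) = 0.03603 eV

0.03603


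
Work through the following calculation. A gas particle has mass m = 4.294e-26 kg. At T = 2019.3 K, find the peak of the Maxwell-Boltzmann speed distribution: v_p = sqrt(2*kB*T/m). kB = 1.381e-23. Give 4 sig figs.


Step 1: Numerator = 2*kB*T = 2*1.381e-23*2019.3 = 5.577e-20
Step 2: Ratio = 5.577e-20 / 4.294e-26 = 1.299e+06
Step 3: v_p = sqrt(1.299e+06) = 1140 m/s

1140


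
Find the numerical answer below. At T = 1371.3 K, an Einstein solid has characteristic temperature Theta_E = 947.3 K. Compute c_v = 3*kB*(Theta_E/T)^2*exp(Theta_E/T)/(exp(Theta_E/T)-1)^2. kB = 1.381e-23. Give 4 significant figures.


Step 1: x = Theta_E/T = 947.3/1371.3 = 0.6908
Step 2: x^2 = 0.4772
Step 3: exp(x) = 1.995
Step 4: c_v = 3*1.381e-23*0.4772*1.995/(1.995-1)^2 = 3.982e-23

3.982e-23


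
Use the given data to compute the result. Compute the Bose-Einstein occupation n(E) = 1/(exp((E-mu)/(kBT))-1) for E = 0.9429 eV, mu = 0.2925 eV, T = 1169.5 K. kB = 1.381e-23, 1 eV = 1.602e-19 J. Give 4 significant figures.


Step 1: (E - mu) = 0.6504 eV
Step 2: x = (E-mu)*eV/(kB*T) = 0.6504*1.602e-19/(1.381e-23*1169.5) = 6.451
Step 3: exp(x) = 633.5
Step 4: n = 1/(exp(x)-1) = 0.001581

0.001581


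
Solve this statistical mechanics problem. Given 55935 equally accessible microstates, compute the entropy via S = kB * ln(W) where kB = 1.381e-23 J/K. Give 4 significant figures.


Step 1: ln(W) = ln(55935) = 10.93
Step 2: S = kB * ln(W) = 1.381e-23 * 10.93
Step 3: S = 1.51e-22 J/K

1.51e-22


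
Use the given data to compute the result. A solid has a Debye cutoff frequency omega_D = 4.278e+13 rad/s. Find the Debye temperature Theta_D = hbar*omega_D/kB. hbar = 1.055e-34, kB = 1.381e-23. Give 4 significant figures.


Step 1: hbar*omega_D = 1.055e-34 * 4.278e+13 = 4.513e-21 J
Step 2: Theta_D = 4.513e-21 / 1.381e-23
Step 3: Theta_D = 326.8 K

326.8


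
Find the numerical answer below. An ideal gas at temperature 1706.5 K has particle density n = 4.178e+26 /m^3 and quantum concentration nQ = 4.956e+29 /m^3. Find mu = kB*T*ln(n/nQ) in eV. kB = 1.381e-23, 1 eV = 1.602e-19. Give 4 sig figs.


Step 1: n/nQ = 4.178e+26/4.956e+29 = 0.000843
Step 2: ln(n/nQ) = -7.079
Step 3: mu = kB*T*ln(n/nQ) = 2.357e-20*-7.079 = -1.668e-19 J
Step 4: Convert to eV: -1.668e-19/1.602e-19 = -1.041 eV

-1.041


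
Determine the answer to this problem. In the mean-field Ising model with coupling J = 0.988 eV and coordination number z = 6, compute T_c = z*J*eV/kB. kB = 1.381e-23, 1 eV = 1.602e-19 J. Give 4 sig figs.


Step 1: z*J = 6*0.988 = 5.928 eV
Step 2: Convert to Joules: 5.928*1.602e-19 = 9.497e-19 J
Step 3: T_c = 9.497e-19 / 1.381e-23 = 6.877e+04 K

6.877e+04


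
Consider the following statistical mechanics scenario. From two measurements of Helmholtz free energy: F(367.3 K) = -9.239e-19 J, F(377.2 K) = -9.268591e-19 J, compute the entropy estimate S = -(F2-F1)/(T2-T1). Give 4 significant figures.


Step 1: dF = F2 - F1 = -9.268591e-19 - (-9.239e-19) = -2.9591e-21 J
Step 2: dT = T2 - T1 = 377.2 - 367.3 = 9.9 K
Step 3: S = -dF/dT = -(-2.9591e-21)/9.9 = 2.989e-22 J/K

2.989e-22


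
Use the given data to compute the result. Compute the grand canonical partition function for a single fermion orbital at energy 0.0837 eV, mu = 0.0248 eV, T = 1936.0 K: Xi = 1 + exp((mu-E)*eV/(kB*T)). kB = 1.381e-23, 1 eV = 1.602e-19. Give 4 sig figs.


Step 1: (mu - E) = 0.0248 - 0.0837 = -0.0589 eV
Step 2: x = (mu-E)*eV/(kB*T) = -0.0589*1.602e-19/(1.381e-23*1936.0) = -0.3529
Step 3: exp(x) = 0.7026
Step 4: Xi = 1 + 0.7026 = 1.703

1.703


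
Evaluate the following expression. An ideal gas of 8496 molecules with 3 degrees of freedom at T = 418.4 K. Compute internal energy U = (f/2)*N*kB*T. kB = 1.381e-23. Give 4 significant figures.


Step 1: f/2 = 3/2 = 1.5
Step 2: N*kB*T = 8496*1.381e-23*418.4 = 4.909e-17
Step 3: U = 1.5 * 4.909e-17 = 7.364e-17 J

7.364e-17


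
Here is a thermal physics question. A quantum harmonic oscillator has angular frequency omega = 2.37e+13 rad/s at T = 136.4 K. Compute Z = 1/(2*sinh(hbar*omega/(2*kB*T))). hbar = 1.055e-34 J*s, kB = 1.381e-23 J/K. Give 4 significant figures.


Step 1: Compute x = hbar*omega/(kB*T) = 1.055e-34*2.37e+13/(1.381e-23*136.4) = 1.327
Step 2: x/2 = 0.6637
Step 3: sinh(x/2) = 0.7135
Step 4: Z = 1/(2*0.7135) = 0.7008

0.7008


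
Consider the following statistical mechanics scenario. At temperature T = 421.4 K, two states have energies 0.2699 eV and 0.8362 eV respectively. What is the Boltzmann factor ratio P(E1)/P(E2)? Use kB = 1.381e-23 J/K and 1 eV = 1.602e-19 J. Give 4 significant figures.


Step 1: Compute energy difference dE = E1 - E2 = 0.2699 - 0.8362 = -0.5663 eV
Step 2: Convert to Joules: dE_J = -0.5663 * 1.602e-19 = -9.072e-20 J
Step 3: Compute exponent = -dE_J / (kB * T) = -(-9.072e-20) / (1.381e-23 * 421.4) = 15.59
Step 4: P(E1)/P(E2) = exp(15.59) = 5.892e+06

5.892e+06


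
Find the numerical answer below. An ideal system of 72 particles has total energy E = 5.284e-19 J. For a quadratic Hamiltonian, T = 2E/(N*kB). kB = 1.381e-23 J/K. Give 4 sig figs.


Step 1: Numerator = 2*E = 2*5.284e-19 = 1.057e-18 J
Step 2: Denominator = N*kB = 72*1.381e-23 = 9.943e-22
Step 3: T = 1.057e-18 / 9.943e-22 = 1063 K

1063


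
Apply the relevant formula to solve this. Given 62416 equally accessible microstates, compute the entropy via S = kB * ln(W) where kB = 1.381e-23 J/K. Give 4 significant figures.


Step 1: ln(W) = ln(62416) = 11.04
Step 2: S = kB * ln(W) = 1.381e-23 * 11.04
Step 3: S = 1.525e-22 J/K

1.525e-22


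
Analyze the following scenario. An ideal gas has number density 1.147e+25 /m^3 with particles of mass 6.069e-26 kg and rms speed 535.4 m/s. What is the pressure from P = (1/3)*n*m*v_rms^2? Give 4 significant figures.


Step 1: v_rms^2 = 535.4^2 = 2.867e+05
Step 2: n*m = 1.147e+25*6.069e-26 = 0.6961
Step 3: P = (1/3)*0.6961*2.867e+05 = 6.651e+04 Pa

6.651e+04


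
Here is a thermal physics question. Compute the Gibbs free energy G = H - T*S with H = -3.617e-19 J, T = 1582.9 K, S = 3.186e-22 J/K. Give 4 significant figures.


Step 1: T*S = 1582.9 * 3.186e-22 = 5.043e-19 J
Step 2: G = H - T*S = -3.617e-19 - 5.043e-19
Step 3: G = -8.66e-19 J

-8.66e-19


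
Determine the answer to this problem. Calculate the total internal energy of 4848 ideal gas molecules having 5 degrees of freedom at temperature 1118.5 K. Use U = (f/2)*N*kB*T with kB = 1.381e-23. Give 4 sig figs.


Step 1: f/2 = 5/2 = 2.5
Step 2: N*kB*T = 4848*1.381e-23*1118.5 = 7.488e-17
Step 3: U = 2.5 * 7.488e-17 = 1.872e-16 J

1.872e-16


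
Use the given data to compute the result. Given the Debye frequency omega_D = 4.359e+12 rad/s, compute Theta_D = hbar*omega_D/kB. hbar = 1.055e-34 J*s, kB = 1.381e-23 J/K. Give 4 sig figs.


Step 1: hbar*omega_D = 1.055e-34 * 4.359e+12 = 4.599e-22 J
Step 2: Theta_D = 4.599e-22 / 1.381e-23
Step 3: Theta_D = 33.3 K

33.3


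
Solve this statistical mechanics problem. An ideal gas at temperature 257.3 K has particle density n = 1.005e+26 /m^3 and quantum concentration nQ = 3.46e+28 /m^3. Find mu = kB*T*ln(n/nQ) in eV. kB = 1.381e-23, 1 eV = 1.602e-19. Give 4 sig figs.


Step 1: n/nQ = 1.005e+26/3.46e+28 = 0.002905
Step 2: ln(n/nQ) = -5.841
Step 3: mu = kB*T*ln(n/nQ) = 3.553e-21*-5.841 = -2.076e-20 J
Step 4: Convert to eV: -2.076e-20/1.602e-19 = -0.1296 eV

-0.1296


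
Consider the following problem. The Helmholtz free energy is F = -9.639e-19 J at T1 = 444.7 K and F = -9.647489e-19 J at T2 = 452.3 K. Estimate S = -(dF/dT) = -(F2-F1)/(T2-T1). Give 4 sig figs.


Step 1: dF = F2 - F1 = -9.647489e-19 - (-9.639e-19) = -8.489e-22 J
Step 2: dT = T2 - T1 = 452.3 - 444.7 = 7.6 K
Step 3: S = -dF/dT = -(-8.489e-22)/7.6 = 1.117e-22 J/K

1.117e-22


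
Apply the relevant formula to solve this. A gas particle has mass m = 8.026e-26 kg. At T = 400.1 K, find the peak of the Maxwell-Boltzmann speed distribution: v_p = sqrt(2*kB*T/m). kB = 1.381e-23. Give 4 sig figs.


Step 1: Numerator = 2*kB*T = 2*1.381e-23*400.1 = 1.105e-20
Step 2: Ratio = 1.105e-20 / 8.026e-26 = 1.377e+05
Step 3: v_p = sqrt(1.377e+05) = 371.1 m/s

371.1


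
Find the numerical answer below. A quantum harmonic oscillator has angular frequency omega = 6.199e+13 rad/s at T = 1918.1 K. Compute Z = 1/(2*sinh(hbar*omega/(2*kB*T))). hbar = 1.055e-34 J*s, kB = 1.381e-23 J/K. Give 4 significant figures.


Step 1: Compute x = hbar*omega/(kB*T) = 1.055e-34*6.199e+13/(1.381e-23*1918.1) = 0.2469
Step 2: x/2 = 0.1234
Step 3: sinh(x/2) = 0.1238
Step 4: Z = 1/(2*0.1238) = 4.04

4.04


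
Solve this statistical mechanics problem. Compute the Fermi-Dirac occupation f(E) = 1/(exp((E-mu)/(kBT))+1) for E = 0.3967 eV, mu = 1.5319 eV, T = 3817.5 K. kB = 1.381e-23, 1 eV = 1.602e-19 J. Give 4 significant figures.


Step 1: (E - mu) = 0.3967 - 1.5319 = -1.135 eV
Step 2: Convert: (E-mu)*eV = -1.819e-19 J
Step 3: x = (E-mu)*eV/(kB*T) = -3.45
Step 4: f = 1/(exp(-3.45)+1) = 0.9692

0.9692


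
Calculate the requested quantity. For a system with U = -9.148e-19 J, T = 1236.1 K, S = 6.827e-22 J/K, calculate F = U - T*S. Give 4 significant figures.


Step 1: T*S = 1236.1 * 6.827e-22 = 8.439e-19 J
Step 2: F = U - T*S = -9.148e-19 - 8.439e-19
Step 3: F = -1.759e-18 J

-1.759e-18


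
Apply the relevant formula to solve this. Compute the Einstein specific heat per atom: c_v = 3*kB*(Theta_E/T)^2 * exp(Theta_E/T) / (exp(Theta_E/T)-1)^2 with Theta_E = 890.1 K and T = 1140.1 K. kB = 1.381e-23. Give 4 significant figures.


Step 1: x = Theta_E/T = 890.1/1140.1 = 0.7807
Step 2: x^2 = 0.6095
Step 3: exp(x) = 2.183
Step 4: c_v = 3*1.381e-23*0.6095*2.183/(2.183-1)^2 = 3.939e-23

3.939e-23


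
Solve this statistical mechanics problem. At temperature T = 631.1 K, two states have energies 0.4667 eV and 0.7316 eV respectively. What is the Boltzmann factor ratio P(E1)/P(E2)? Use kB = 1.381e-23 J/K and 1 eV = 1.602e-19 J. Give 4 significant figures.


Step 1: Compute energy difference dE = E1 - E2 = 0.4667 - 0.7316 = -0.2649 eV
Step 2: Convert to Joules: dE_J = -0.2649 * 1.602e-19 = -4.244e-20 J
Step 3: Compute exponent = -dE_J / (kB * T) = -(-4.244e-20) / (1.381e-23 * 631.1) = 4.869
Step 4: P(E1)/P(E2) = exp(4.869) = 130.2

130.2


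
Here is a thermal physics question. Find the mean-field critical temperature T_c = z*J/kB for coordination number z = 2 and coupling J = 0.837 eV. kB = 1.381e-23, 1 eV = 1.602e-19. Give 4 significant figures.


Step 1: z*J = 2*0.837 = 1.674 eV
Step 2: Convert to Joules: 1.674*1.602e-19 = 2.682e-19 J
Step 3: T_c = 2.682e-19 / 1.381e-23 = 1.942e+04 K

1.942e+04


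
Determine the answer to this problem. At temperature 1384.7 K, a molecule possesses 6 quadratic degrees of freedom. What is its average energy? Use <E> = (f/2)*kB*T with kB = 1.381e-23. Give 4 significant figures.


Step 1: f/2 = 6/2 = 3
Step 2: kB*T = 1.381e-23 * 1384.7 = 1.912e-20
Step 3: <E> = 3 * 1.912e-20 = 5.737e-20 J

5.737e-20


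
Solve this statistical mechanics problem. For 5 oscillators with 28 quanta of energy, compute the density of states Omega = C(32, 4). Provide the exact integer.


Step 1: Use binomial coefficient C(32, 4)
Step 2: Numerator = 32! / 28!
Step 3: Denominator = 4!
Step 4: Omega = 35960

35960


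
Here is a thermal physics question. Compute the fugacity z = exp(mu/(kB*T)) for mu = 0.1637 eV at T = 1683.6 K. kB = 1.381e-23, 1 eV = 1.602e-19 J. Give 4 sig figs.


Step 1: Convert mu to Joules: 0.1637*1.602e-19 = 2.622e-20 J
Step 2: kB*T = 1.381e-23*1683.6 = 2.325e-20 J
Step 3: mu/(kB*T) = 1.128
Step 4: z = exp(1.128) = 3.089

3.089


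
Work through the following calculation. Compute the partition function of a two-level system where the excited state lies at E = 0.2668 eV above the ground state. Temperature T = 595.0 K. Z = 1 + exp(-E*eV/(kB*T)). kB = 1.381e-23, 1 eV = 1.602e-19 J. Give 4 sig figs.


Step 1: Compute beta*E = E*eV/(kB*T) = 0.2668*1.602e-19/(1.381e-23*595.0) = 5.202
Step 2: exp(-beta*E) = exp(-5.202) = 0.005508
Step 3: Z = 1 + 0.005508 = 1.006

1.006


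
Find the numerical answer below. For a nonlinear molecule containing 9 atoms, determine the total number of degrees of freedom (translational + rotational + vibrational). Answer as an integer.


Step 1: Translational DOF = 3
Step 2: Rotational DOF (nonlinear) = 3
Step 3: Vibrational DOF = 3*9 - 6 = 21
Step 4: Total = 3 + 3 + 21 = 27

27


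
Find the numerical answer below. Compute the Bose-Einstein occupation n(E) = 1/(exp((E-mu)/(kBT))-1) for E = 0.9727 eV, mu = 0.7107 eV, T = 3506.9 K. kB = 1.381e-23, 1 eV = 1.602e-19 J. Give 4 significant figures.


Step 1: (E - mu) = 0.262 eV
Step 2: x = (E-mu)*eV/(kB*T) = 0.262*1.602e-19/(1.381e-23*3506.9) = 0.8667
Step 3: exp(x) = 2.379
Step 4: n = 1/(exp(x)-1) = 0.7252

0.7252


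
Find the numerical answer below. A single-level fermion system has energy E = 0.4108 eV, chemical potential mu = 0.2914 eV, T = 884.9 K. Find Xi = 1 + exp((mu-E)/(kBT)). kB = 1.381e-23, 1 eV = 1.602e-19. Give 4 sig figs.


Step 1: (mu - E) = 0.2914 - 0.4108 = -0.1194 eV
Step 2: x = (mu-E)*eV/(kB*T) = -0.1194*1.602e-19/(1.381e-23*884.9) = -1.565
Step 3: exp(x) = 0.209
Step 4: Xi = 1 + 0.209 = 1.209

1.209


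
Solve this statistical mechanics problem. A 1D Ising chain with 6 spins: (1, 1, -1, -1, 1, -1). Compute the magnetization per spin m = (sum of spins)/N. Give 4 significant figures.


Step 1: Count up spins (+1): 3, down spins (-1): 3
Step 2: Total magnetization M = 3 - 3 = 0
Step 3: m = M/N = 0/6 = 0

0


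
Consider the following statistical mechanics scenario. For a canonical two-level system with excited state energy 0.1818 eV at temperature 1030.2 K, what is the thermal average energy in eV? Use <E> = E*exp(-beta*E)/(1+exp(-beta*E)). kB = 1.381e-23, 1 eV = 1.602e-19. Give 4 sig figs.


Step 1: beta*E = 0.1818*1.602e-19/(1.381e-23*1030.2) = 2.047
Step 2: exp(-beta*E) = 0.1291
Step 3: <E> = 0.1818*0.1291/(1+0.1291) = 0.02079 eV

0.02079


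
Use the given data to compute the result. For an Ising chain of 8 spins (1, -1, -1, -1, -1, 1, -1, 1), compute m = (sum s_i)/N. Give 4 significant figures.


Step 1: Count up spins (+1): 3, down spins (-1): 5
Step 2: Total magnetization M = 3 - 5 = -2
Step 3: m = M/N = -2/8 = -0.25

-0.25


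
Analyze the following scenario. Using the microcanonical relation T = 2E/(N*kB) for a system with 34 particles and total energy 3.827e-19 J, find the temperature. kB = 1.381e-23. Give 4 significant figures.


Step 1: Numerator = 2*E = 2*3.827e-19 = 7.654e-19 J
Step 2: Denominator = N*kB = 34*1.381e-23 = 4.695e-22
Step 3: T = 7.654e-19 / 4.695e-22 = 1630 K

1630


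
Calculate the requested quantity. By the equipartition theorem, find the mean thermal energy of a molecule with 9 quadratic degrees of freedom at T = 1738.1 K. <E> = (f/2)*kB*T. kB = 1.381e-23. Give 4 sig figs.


Step 1: f/2 = 9/2 = 4.5
Step 2: kB*T = 1.381e-23 * 1738.1 = 2.4e-20
Step 3: <E> = 4.5 * 2.4e-20 = 1.08e-19 J

1.08e-19


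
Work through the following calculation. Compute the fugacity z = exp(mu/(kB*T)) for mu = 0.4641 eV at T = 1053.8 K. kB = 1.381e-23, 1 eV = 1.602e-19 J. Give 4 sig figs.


Step 1: Convert mu to Joules: 0.4641*1.602e-19 = 7.435e-20 J
Step 2: kB*T = 1.381e-23*1053.8 = 1.455e-20 J
Step 3: mu/(kB*T) = 5.109
Step 4: z = exp(5.109) = 165.5

165.5


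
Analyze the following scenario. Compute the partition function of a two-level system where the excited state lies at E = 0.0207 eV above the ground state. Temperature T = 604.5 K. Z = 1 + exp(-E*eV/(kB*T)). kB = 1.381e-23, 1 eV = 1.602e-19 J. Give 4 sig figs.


Step 1: Compute beta*E = E*eV/(kB*T) = 0.0207*1.602e-19/(1.381e-23*604.5) = 0.3972
Step 2: exp(-beta*E) = exp(-0.3972) = 0.6722
Step 3: Z = 1 + 0.6722 = 1.672

1.672


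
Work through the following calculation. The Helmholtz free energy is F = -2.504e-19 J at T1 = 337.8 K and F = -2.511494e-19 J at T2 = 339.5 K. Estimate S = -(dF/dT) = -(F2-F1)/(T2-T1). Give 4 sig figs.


Step 1: dF = F2 - F1 = -2.511494e-19 - (-2.504e-19) = -7.494e-22 J
Step 2: dT = T2 - T1 = 339.5 - 337.8 = 1.7 K
Step 3: S = -dF/dT = -(-7.494e-22)/1.7 = 4.408e-22 J/K

4.408e-22


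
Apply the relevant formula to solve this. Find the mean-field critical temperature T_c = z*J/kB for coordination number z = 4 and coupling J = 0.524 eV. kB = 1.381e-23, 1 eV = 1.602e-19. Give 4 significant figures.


Step 1: z*J = 4*0.524 = 2.096 eV
Step 2: Convert to Joules: 2.096*1.602e-19 = 3.358e-19 J
Step 3: T_c = 3.358e-19 / 1.381e-23 = 2.431e+04 K

2.431e+04


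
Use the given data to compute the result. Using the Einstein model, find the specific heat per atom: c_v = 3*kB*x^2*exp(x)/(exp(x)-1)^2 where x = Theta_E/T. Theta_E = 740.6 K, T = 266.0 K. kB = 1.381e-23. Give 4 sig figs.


Step 1: x = Theta_E/T = 740.6/266.0 = 2.784
Step 2: x^2 = 7.752
Step 3: exp(x) = 16.19
Step 4: c_v = 3*1.381e-23*7.752*16.19/(16.19-1)^2 = 2.254e-23

2.254e-23


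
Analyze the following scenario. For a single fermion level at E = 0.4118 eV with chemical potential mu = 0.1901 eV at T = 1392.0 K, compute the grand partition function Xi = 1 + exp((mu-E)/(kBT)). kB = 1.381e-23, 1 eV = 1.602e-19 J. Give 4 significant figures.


Step 1: (mu - E) = 0.1901 - 0.4118 = -0.2217 eV
Step 2: x = (mu-E)*eV/(kB*T) = -0.2217*1.602e-19/(1.381e-23*1392.0) = -1.848
Step 3: exp(x) = 0.1576
Step 4: Xi = 1 + 0.1576 = 1.158

1.158


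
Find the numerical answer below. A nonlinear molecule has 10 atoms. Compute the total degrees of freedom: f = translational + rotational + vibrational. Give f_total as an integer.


Step 1: Translational DOF = 3
Step 2: Rotational DOF (nonlinear) = 3
Step 3: Vibrational DOF = 3*10 - 6 = 24
Step 4: Total = 3 + 3 + 24 = 30

30


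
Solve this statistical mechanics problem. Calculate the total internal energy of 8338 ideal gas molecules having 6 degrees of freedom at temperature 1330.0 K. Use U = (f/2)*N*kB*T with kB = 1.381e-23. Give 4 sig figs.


Step 1: f/2 = 6/2 = 3.0
Step 2: N*kB*T = 8338*1.381e-23*1330.0 = 1.531e-16
Step 3: U = 3.0 * 1.531e-16 = 4.594e-16 J

4.594e-16


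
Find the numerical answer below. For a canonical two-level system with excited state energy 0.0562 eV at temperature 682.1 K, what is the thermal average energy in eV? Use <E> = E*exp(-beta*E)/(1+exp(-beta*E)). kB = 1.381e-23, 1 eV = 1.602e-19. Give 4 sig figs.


Step 1: beta*E = 0.0562*1.602e-19/(1.381e-23*682.1) = 0.9558
Step 2: exp(-beta*E) = 0.3845
Step 3: <E> = 0.0562*0.3845/(1+0.3845) = 0.01561 eV

0.01561


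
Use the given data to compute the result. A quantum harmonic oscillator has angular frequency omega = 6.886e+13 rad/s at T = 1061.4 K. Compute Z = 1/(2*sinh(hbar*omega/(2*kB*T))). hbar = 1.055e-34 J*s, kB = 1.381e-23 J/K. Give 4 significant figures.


Step 1: Compute x = hbar*omega/(kB*T) = 1.055e-34*6.886e+13/(1.381e-23*1061.4) = 0.4956
Step 2: x/2 = 0.2478
Step 3: sinh(x/2) = 0.2504
Step 4: Z = 1/(2*0.2504) = 1.997

1.997


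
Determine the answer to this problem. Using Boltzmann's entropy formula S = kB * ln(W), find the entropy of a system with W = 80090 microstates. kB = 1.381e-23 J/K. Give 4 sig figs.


Step 1: ln(W) = ln(80090) = 11.29
Step 2: S = kB * ln(W) = 1.381e-23 * 11.29
Step 3: S = 1.559e-22 J/K

1.559e-22


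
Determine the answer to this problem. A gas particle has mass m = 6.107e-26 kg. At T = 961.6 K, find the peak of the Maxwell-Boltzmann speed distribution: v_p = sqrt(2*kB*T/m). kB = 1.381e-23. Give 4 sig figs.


Step 1: Numerator = 2*kB*T = 2*1.381e-23*961.6 = 2.656e-20
Step 2: Ratio = 2.656e-20 / 6.107e-26 = 4.349e+05
Step 3: v_p = sqrt(4.349e+05) = 659.5 m/s

659.5


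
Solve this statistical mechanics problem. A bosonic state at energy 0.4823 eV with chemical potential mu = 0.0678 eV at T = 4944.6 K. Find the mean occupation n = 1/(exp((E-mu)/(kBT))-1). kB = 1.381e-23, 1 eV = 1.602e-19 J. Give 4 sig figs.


Step 1: (E - mu) = 0.4145 eV
Step 2: x = (E-mu)*eV/(kB*T) = 0.4145*1.602e-19/(1.381e-23*4944.6) = 0.9724
Step 3: exp(x) = 2.644
Step 4: n = 1/(exp(x)-1) = 0.6081

0.6081


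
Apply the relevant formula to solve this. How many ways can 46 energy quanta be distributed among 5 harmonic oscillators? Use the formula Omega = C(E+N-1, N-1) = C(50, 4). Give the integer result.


Step 1: Use binomial coefficient C(50, 4)
Step 2: Numerator = 50! / 46!
Step 3: Denominator = 4!
Step 4: Omega = 230300

230300


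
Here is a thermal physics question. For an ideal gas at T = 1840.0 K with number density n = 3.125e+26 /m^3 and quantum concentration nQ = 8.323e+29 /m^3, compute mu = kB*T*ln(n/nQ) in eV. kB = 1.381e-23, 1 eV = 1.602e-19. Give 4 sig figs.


Step 1: n/nQ = 3.125e+26/8.323e+29 = 0.0003755
Step 2: ln(n/nQ) = -7.887
Step 3: mu = kB*T*ln(n/nQ) = 2.541e-20*-7.887 = -2.004e-19 J
Step 4: Convert to eV: -2.004e-19/1.602e-19 = -1.251 eV

-1.251


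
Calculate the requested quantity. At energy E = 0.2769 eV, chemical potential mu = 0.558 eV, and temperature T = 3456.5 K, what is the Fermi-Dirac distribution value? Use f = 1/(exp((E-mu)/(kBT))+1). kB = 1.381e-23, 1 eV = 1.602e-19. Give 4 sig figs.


Step 1: (E - mu) = 0.2769 - 0.558 = -0.2811 eV
Step 2: Convert: (E-mu)*eV = -4.503e-20 J
Step 3: x = (E-mu)*eV/(kB*T) = -0.9434
Step 4: f = 1/(exp(-0.9434)+1) = 0.7198

0.7198


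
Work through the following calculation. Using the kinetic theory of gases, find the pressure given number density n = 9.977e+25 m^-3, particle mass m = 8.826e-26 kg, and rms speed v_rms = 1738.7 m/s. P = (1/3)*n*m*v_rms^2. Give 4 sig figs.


Step 1: v_rms^2 = 1738.7^2 = 3.023e+06
Step 2: n*m = 9.977e+25*8.826e-26 = 8.806
Step 3: P = (1/3)*8.806*3.023e+06 = 8.873e+06 Pa

8.873e+06


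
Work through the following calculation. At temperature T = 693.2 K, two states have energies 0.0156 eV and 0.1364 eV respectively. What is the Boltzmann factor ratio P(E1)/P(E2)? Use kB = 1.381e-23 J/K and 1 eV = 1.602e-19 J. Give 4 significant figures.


Step 1: Compute energy difference dE = E1 - E2 = 0.0156 - 0.1364 = -0.1208 eV
Step 2: Convert to Joules: dE_J = -0.1208 * 1.602e-19 = -1.935e-20 J
Step 3: Compute exponent = -dE_J / (kB * T) = -(-1.935e-20) / (1.381e-23 * 693.2) = 2.022
Step 4: P(E1)/P(E2) = exp(2.022) = 7.55

7.55


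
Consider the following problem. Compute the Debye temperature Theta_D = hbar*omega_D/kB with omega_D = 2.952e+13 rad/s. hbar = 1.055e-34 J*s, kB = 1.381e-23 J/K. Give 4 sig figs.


Step 1: hbar*omega_D = 1.055e-34 * 2.952e+13 = 3.114e-21 J
Step 2: Theta_D = 3.114e-21 / 1.381e-23
Step 3: Theta_D = 225.5 K

225.5


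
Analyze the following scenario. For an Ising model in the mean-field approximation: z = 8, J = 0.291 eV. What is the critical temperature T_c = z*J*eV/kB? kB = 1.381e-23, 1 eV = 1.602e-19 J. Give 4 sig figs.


Step 1: z*J = 8*0.291 = 2.328 eV
Step 2: Convert to Joules: 2.328*1.602e-19 = 3.729e-19 J
Step 3: T_c = 3.729e-19 / 1.381e-23 = 2.701e+04 K

2.701e+04


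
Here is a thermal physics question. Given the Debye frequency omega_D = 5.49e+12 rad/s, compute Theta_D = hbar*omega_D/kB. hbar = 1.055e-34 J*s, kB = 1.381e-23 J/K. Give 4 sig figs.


Step 1: hbar*omega_D = 1.055e-34 * 5.49e+12 = 5.792e-22 J
Step 2: Theta_D = 5.792e-22 / 1.381e-23
Step 3: Theta_D = 41.94 K

41.94


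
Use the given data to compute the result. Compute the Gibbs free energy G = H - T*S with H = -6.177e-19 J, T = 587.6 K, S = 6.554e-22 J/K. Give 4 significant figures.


Step 1: T*S = 587.6 * 6.554e-22 = 3.851e-19 J
Step 2: G = H - T*S = -6.177e-19 - 3.851e-19
Step 3: G = -1.003e-18 J

-1.003e-18


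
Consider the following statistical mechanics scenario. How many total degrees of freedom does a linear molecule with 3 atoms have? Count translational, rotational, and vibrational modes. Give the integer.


Step 1: Translational DOF = 3
Step 2: Rotational DOF (linear) = 2
Step 3: Vibrational DOF = 3*3 - 5 = 4
Step 4: Total = 3 + 2 + 4 = 9

9


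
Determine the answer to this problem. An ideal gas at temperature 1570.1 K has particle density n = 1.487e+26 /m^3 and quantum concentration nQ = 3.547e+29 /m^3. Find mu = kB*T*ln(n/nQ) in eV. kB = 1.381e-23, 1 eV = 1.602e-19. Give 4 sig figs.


Step 1: n/nQ = 1.487e+26/3.547e+29 = 0.0004192
Step 2: ln(n/nQ) = -7.777
Step 3: mu = kB*T*ln(n/nQ) = 2.168e-20*-7.777 = -1.686e-19 J
Step 4: Convert to eV: -1.686e-19/1.602e-19 = -1.053 eV

-1.053


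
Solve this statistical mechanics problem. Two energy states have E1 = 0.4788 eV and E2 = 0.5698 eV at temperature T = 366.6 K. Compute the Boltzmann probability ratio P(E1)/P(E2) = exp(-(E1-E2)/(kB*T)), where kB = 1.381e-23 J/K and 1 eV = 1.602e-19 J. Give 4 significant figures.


Step 1: Compute energy difference dE = E1 - E2 = 0.4788 - 0.5698 = -0.091 eV
Step 2: Convert to Joules: dE_J = -0.091 * 1.602e-19 = -1.458e-20 J
Step 3: Compute exponent = -dE_J / (kB * T) = -(-1.458e-20) / (1.381e-23 * 366.6) = 2.88
Step 4: P(E1)/P(E2) = exp(2.88) = 17.81

17.81


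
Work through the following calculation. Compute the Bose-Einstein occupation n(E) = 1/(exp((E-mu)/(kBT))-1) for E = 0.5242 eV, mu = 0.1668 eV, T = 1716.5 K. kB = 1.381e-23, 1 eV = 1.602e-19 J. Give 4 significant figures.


Step 1: (E - mu) = 0.3574 eV
Step 2: x = (E-mu)*eV/(kB*T) = 0.3574*1.602e-19/(1.381e-23*1716.5) = 2.415
Step 3: exp(x) = 11.19
Step 4: n = 1/(exp(x)-1) = 0.0981

0.0981


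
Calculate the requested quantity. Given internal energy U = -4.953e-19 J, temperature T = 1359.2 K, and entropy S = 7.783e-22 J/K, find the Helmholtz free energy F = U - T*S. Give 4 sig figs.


Step 1: T*S = 1359.2 * 7.783e-22 = 1.058e-18 J
Step 2: F = U - T*S = -4.953e-19 - 1.058e-18
Step 3: F = -1.553e-18 J

-1.553e-18


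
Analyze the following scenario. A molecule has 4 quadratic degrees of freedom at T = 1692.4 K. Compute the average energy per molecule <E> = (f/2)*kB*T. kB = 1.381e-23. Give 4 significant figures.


Step 1: f/2 = 4/2 = 2
Step 2: kB*T = 1.381e-23 * 1692.4 = 2.337e-20
Step 3: <E> = 2 * 2.337e-20 = 4.674e-20 J

4.674e-20


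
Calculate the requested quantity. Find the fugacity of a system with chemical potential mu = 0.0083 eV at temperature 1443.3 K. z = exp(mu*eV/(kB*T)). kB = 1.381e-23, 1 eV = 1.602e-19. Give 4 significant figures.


Step 1: Convert mu to Joules: 0.0083*1.602e-19 = 1.33e-21 J
Step 2: kB*T = 1.381e-23*1443.3 = 1.993e-20 J
Step 3: mu/(kB*T) = 0.06671
Step 4: z = exp(0.06671) = 1.069

1.069


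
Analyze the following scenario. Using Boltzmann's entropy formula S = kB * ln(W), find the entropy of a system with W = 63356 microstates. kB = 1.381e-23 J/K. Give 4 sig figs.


Step 1: ln(W) = ln(63356) = 11.06
Step 2: S = kB * ln(W) = 1.381e-23 * 11.06
Step 3: S = 1.527e-22 J/K

1.527e-22


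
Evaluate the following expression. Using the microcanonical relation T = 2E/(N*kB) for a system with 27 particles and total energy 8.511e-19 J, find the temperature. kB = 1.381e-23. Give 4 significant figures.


Step 1: Numerator = 2*E = 2*8.511e-19 = 1.702e-18 J
Step 2: Denominator = N*kB = 27*1.381e-23 = 3.729e-22
Step 3: T = 1.702e-18 / 3.729e-22 = 4565 K

4565


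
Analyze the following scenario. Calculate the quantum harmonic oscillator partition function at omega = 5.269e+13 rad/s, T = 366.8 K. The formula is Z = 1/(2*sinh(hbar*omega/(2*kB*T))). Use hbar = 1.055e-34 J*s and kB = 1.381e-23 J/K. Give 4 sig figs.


Step 1: Compute x = hbar*omega/(kB*T) = 1.055e-34*5.269e+13/(1.381e-23*366.8) = 1.097
Step 2: x/2 = 0.5487
Step 3: sinh(x/2) = 0.5766
Step 4: Z = 1/(2*0.5766) = 0.8671

0.8671


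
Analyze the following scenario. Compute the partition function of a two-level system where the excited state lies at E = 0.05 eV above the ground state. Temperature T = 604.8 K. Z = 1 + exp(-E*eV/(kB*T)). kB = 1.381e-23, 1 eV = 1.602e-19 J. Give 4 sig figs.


Step 1: Compute beta*E = E*eV/(kB*T) = 0.05*1.602e-19/(1.381e-23*604.8) = 0.959
Step 2: exp(-beta*E) = exp(-0.959) = 0.3833
Step 3: Z = 1 + 0.3833 = 1.383

1.383


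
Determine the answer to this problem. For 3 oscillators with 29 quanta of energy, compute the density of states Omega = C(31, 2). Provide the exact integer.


Step 1: Use binomial coefficient C(31, 2)
Step 2: Numerator = 31! / 29!
Step 3: Denominator = 2!
Step 4: Omega = 465

465


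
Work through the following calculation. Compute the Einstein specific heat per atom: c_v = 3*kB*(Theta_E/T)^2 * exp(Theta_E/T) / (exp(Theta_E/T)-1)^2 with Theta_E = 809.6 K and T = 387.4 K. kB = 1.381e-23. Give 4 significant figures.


Step 1: x = Theta_E/T = 809.6/387.4 = 2.09
Step 2: x^2 = 4.367
Step 3: exp(x) = 8.084
Step 4: c_v = 3*1.381e-23*4.367*8.084/(8.084-1)^2 = 2.915e-23

2.915e-23


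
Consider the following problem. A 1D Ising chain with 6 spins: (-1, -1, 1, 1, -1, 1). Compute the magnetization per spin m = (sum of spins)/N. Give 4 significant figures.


Step 1: Count up spins (+1): 3, down spins (-1): 3
Step 2: Total magnetization M = 3 - 3 = 0
Step 3: m = M/N = 0/6 = 0

0


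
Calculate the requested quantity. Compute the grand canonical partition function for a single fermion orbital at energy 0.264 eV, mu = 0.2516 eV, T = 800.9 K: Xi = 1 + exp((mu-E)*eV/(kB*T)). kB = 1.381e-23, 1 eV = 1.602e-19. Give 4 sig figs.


Step 1: (mu - E) = 0.2516 - 0.264 = -0.0124 eV
Step 2: x = (mu-E)*eV/(kB*T) = -0.0124*1.602e-19/(1.381e-23*800.9) = -0.1796
Step 3: exp(x) = 0.8356
Step 4: Xi = 1 + 0.8356 = 1.836

1.836


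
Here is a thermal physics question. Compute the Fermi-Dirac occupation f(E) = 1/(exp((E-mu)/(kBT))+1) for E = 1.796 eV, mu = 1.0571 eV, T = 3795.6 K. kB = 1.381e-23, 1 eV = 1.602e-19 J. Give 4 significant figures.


Step 1: (E - mu) = 1.796 - 1.0571 = 0.7389 eV
Step 2: Convert: (E-mu)*eV = 1.184e-19 J
Step 3: x = (E-mu)*eV/(kB*T) = 2.258
Step 4: f = 1/(exp(2.258)+1) = 0.09464

0.09464


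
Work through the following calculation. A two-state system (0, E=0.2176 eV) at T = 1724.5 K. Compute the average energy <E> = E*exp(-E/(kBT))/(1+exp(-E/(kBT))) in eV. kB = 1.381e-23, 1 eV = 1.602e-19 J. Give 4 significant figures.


Step 1: beta*E = 0.2176*1.602e-19/(1.381e-23*1724.5) = 1.464
Step 2: exp(-beta*E) = 0.2314
Step 3: <E> = 0.2176*0.2314/(1+0.2314) = 0.04089 eV

0.04089


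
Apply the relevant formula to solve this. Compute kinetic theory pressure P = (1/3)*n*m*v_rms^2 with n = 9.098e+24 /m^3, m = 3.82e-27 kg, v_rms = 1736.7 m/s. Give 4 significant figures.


Step 1: v_rms^2 = 1736.7^2 = 3.016e+06
Step 2: n*m = 9.098e+24*3.82e-27 = 0.03475
Step 3: P = (1/3)*0.03475*3.016e+06 = 3.494e+04 Pa

3.494e+04


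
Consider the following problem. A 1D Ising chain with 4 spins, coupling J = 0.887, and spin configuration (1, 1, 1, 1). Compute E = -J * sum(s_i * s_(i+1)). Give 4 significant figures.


Step 1: Nearest-neighbor products: 1, 1, 1
Step 2: Sum of products = 3
Step 3: E = -0.887 * 3 = -2.661

-2.661


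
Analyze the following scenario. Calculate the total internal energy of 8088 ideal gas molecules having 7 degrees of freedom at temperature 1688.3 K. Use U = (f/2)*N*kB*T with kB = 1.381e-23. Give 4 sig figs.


Step 1: f/2 = 7/2 = 3.5
Step 2: N*kB*T = 8088*1.381e-23*1688.3 = 1.886e-16
Step 3: U = 3.5 * 1.886e-16 = 6.6e-16 J

6.6e-16


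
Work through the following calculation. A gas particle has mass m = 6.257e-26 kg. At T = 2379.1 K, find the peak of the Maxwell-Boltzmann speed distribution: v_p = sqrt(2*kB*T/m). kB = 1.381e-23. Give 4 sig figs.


Step 1: Numerator = 2*kB*T = 2*1.381e-23*2379.1 = 6.571e-20
Step 2: Ratio = 6.571e-20 / 6.257e-26 = 1.05e+06
Step 3: v_p = sqrt(1.05e+06) = 1025 m/s

1025


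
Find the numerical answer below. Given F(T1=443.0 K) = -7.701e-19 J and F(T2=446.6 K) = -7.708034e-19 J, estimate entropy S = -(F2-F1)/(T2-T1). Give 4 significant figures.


Step 1: dF = F2 - F1 = -7.708034e-19 - (-7.701e-19) = -7.034e-22 J
Step 2: dT = T2 - T1 = 446.6 - 443.0 = 3.6 K
Step 3: S = -dF/dT = -(-7.034e-22)/3.6 = 1.954e-22 J/K

1.954e-22


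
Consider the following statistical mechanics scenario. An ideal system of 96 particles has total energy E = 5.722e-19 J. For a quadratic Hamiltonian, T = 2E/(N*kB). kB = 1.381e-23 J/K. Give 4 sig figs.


Step 1: Numerator = 2*E = 2*5.722e-19 = 1.144e-18 J
Step 2: Denominator = N*kB = 96*1.381e-23 = 1.326e-21
Step 3: T = 1.144e-18 / 1.326e-21 = 863.2 K

863.2


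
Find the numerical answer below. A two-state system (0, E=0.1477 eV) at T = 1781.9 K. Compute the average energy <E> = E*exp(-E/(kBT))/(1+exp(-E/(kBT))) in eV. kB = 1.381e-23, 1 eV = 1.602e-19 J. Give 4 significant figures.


Step 1: beta*E = 0.1477*1.602e-19/(1.381e-23*1781.9) = 0.9615
Step 2: exp(-beta*E) = 0.3823
Step 3: <E> = 0.1477*0.3823/(1+0.3823) = 0.04085 eV

0.04085


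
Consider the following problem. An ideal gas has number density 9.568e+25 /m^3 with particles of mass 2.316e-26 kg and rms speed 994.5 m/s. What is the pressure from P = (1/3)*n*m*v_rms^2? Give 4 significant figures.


Step 1: v_rms^2 = 994.5^2 = 9.89e+05
Step 2: n*m = 9.568e+25*2.316e-26 = 2.216
Step 3: P = (1/3)*2.216*9.89e+05 = 7.305e+05 Pa

7.305e+05


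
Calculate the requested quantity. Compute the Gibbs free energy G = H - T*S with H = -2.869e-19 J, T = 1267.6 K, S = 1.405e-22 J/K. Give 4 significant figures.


Step 1: T*S = 1267.6 * 1.405e-22 = 1.781e-19 J
Step 2: G = H - T*S = -2.869e-19 - 1.781e-19
Step 3: G = -4.65e-19 J

-4.65e-19


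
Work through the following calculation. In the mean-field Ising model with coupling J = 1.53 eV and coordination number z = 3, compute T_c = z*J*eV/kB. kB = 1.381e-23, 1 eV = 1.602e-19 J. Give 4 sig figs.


Step 1: z*J = 3*1.53 = 4.59 eV
Step 2: Convert to Joules: 4.59*1.602e-19 = 7.353e-19 J
Step 3: T_c = 7.353e-19 / 1.381e-23 = 5.325e+04 K

5.325e+04
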